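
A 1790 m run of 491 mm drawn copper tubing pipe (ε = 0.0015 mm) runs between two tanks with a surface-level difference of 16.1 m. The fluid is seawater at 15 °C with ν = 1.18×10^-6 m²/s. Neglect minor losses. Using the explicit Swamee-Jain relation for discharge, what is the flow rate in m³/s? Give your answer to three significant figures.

Q ≈ 0.521 m³/s

Swamee-Jain (Type II): Q = -0.965·√(gD⁵h_f/L)·ln[ε/(3.7D) + √(3.17ν²L/(gD³h_f))]
√(gD⁵h_f/L) = √(9.81·0.491⁵·16.1/1790) = 0.05018
ε/(3.7D) = 8.26×10^-7; √(3.17ν²L/(gD³h_f)) = 2.06×10^-5
Q = -0.965·0.05018·ln(2.138×10^-5) = 0.5207 m³/s
Check: V = 2.75 m/s, Re = 1.14×10^6, f = 0.01143, h_f = 16.1 m ≈ 16.1 m ✓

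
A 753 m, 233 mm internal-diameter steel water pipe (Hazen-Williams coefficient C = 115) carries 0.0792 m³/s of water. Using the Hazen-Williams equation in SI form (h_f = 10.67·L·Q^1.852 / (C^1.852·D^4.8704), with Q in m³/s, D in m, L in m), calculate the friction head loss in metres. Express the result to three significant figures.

h_f ≈ 13.5 m

h_f = 10.67·753·0.0792^1.852 / (115^1.852·0.233^4.8704) = 13.50 m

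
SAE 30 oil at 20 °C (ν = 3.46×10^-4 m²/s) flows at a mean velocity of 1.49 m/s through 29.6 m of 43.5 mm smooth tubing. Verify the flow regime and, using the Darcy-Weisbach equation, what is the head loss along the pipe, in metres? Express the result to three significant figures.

h_f ≈ 26.3 m

Re = VD/ν = 1.49·0.04350/3.46×10^-4 = 187 → laminar (Re < 2300)
f = 64/Re = 0.3416
h_f = f(L/D)V²/(2g) = 0.3416·(29.6/0.04350)·1.49²/(2·9.81) = 26.31 m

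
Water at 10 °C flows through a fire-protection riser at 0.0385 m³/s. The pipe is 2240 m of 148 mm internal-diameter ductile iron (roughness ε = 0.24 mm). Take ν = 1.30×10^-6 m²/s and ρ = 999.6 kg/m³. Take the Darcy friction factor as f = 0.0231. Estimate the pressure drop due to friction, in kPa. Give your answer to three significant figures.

V = 4Q/(πD²) = 4·0.0385/(π·0.148²) = 2.238 m/s
h_f = f(L/D)V²/(2g) = 0.02310·(2240/0.148)·2.238²/(2·9.81) = 89.25 m
Δp = ρg·h_f = 999.6·9.81·89.25 = 875.2 kPa

Δp ≈ 875 kPa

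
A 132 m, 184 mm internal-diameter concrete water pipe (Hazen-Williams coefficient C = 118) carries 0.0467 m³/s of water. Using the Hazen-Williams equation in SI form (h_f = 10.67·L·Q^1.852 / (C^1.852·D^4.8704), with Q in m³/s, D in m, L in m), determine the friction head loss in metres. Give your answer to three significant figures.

h_f = 10.67·132·0.0467^1.852 / (118^1.852·0.184^4.8704) = 2.678 m

h_f ≈ 2.68 m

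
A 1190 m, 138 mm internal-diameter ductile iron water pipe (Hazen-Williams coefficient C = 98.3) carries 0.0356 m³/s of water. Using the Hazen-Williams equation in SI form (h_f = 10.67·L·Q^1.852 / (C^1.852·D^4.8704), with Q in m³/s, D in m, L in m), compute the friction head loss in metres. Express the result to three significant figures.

h_f = 10.67·1190·0.0356^1.852 / (98.3^1.852·0.138^4.8704) = 83.16 m

h_f ≈ 83.2 m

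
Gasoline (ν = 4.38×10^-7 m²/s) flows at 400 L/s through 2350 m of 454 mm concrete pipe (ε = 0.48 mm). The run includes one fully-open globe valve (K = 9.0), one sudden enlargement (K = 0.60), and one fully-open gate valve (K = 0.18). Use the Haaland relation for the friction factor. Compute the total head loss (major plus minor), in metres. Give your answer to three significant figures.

V = 4Q/(πD²) = 2.471 m/s; V²/2g = 0.3112 m
Re = 2.56×10^6, ε/D = 0.00106 → f = 0.02005 (Haaland)
Major: h_f = f(L/D)·V²/2g = 0.02005·5176·0.3112 = 32.29 m
Minor: ΣK = 9.78; h_m = ΣK·V²/2g = 3.043 m
Total H_L = 32.29 + 3.043 = 35.33 m

H_L ≈ 35.3 m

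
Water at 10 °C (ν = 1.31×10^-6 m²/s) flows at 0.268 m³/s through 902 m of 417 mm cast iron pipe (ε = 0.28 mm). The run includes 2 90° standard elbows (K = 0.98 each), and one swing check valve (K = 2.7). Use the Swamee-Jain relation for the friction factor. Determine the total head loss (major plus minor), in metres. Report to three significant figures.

H_L ≈ 8.82 m

V = 4Q/(πD²) = 1.962 m/s; V²/2g = 0.1963 m
Re = 6.25×10^5, ε/D = 6.71×10^-4 → f = 0.01861 (Swamee-Jain)
Major: h_f = f(L/D)·V²/2g = 0.01861·2163·0.1963 = 7.902 m
Minor: ΣK = 4.66; h_m = ΣK·V²/2g = 0.9146 m
Total H_L = 7.902 + 0.9146 = 8.817 m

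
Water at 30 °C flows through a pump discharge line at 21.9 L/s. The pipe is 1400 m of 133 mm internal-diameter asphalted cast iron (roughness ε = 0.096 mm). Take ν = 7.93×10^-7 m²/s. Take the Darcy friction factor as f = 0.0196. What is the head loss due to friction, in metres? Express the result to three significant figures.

h_f ≈ 26.1 m

V = 4Q/(πD²) = 4·0.0219/(π·0.133²) = 1.576 m/s
h_f = f(L/D)V²/(2g) = 0.01960·(1400/0.133)·1.576²/(2·9.81) = 26.13 m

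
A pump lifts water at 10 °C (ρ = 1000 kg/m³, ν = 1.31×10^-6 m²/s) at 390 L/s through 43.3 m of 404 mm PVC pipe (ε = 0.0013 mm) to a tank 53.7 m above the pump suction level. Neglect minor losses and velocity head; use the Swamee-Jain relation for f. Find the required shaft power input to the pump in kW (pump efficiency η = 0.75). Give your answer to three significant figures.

P_shaft ≈ 277 kW

V = 4Q/(πD²) = 3.042 m/s; Re = 9.38×10^5; ε/D = 3.22×10^-6; f = 0.01181
h_f = f(L/D)V²/2g = 0.5972 m
Total head H = z + h_f = 53.7 + 0.5972 = 54.30 m
P_hyd = ρgQH = 1000·9.81·0.390·54.30 = 207.7 kW
P_shaft = P_hyd/η = 207.7/0.75 = 277.0 kW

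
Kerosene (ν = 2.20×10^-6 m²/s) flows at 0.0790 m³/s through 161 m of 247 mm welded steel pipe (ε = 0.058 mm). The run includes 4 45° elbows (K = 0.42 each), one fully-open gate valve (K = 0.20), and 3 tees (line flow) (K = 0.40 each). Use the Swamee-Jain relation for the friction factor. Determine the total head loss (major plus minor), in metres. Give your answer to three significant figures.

V = 4Q/(πD²) = 1.649 m/s; V²/2g = 0.1385 m
Re = 1.85×10^5, ε/D = 2.35×10^-4 → f = 0.01754 (Swamee-Jain)
Major: h_f = f(L/D)·V²/2g = 0.01754·651.8·0.1385 = 1.584 m
Minor: ΣK = 3.08; h_m = ΣK·V²/2g = 0.4267 m
Total H_L = 1.584 + 0.4267 = 2.011 m

H_L ≈ 2.01 m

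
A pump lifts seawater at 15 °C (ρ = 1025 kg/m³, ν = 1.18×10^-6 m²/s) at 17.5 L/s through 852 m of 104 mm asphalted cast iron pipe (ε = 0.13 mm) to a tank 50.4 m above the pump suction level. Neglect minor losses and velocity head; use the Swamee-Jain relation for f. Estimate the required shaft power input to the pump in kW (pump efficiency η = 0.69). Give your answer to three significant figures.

P_shaft ≈ 22.9 kW

V = 4Q/(πD²) = 2.060 m/s; Re = 1.82×10^5; ε/D = 0.00125; f = 0.02224
h_f = f(L/D)V²/2g = 39.41 m
Total head H = z + h_f = 50.4 + 39.41 = 89.81 m
P_hyd = ρgQH = 1025·9.81·0.0175·89.81 = 15.80 kW
P_shaft = P_hyd/η = 15.80/0.69 = 22.90 kW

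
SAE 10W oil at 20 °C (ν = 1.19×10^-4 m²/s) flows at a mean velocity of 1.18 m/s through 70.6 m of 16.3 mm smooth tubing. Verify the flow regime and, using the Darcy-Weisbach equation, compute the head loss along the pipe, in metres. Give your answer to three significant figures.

Re = VD/ν = 1.18·0.01630/1.19×10^-4 = 162 → laminar (Re < 2300)
f = 64/Re = 0.3960
h_f = f(L/D)V²/(2g) = 0.3960·(70.6/0.01630)·1.18²/(2·9.81) = 121.7 m

h_f ≈ 122 m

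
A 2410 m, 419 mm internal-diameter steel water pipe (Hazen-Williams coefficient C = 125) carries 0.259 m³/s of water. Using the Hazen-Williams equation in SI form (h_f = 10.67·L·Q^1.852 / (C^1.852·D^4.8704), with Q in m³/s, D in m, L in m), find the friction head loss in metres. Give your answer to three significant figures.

h_f ≈ 19.1 m

h_f = 10.67·2410·0.259^1.852 / (125^1.852·0.419^4.8704) = 19.06 m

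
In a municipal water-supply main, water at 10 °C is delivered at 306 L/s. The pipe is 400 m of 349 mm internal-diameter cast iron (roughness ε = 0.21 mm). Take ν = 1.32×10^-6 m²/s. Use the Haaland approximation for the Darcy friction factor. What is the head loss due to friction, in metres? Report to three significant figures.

h_f ≈ 10.7 m

V = 4Q/(πD²) = 4·0.306/(π·0.349²) = 3.199 m/s
Re = VD/ν = 3.199·0.349/1.32×10^-6 = 8.46×10^5 → turbulent
ε/D = 0.21/349 = 6.02×10^-4
Haaland: f = 0.01790
h_f = f(L/D)V²/(2g) = 0.01790·(400/0.349)·3.199²/(2·9.81) = 10.70 m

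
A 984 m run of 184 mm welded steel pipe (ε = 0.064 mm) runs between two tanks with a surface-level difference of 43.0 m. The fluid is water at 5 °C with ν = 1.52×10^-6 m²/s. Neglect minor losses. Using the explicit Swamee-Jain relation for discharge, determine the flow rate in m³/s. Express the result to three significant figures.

Q ≈ 0.0810 m³/s

Swamee-Jain (Type II): Q = -0.965·√(gD⁵h_f/L)·ln[ε/(3.7D) + √(3.17ν²L/(gD³h_f))]
√(gD⁵h_f/L) = √(9.81·0.184⁵·43.0/984) = 0.009509
ε/(3.7D) = 9.40×10^-5; √(3.17ν²L/(gD³h_f)) = 5.24×10^-5
Q = -0.965·0.009509·ln(1.464×10^-4) = 0.08102 m³/s
Check: V = 3.05 m/s, Re = 3.69×10^5, f = 0.01710, h_f = 43.3 m ≈ 43.0 m ✓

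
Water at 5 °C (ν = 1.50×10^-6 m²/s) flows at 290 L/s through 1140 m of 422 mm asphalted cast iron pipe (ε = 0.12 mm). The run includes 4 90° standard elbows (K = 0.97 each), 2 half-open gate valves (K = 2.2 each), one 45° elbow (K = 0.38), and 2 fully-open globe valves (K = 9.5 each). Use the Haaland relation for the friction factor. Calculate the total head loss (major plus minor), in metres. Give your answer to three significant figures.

V = 4Q/(πD²) = 2.073 m/s; V²/2g = 0.2191 m
Re = 5.83×10^5, ε/D = 2.84×10^-4 → f = 0.01587 (Haaland)
Major: h_f = f(L/D)·V²/2g = 0.01587·2701·0.2191 = 9.395 m
Minor: ΣK = 27.7; h_m = ΣK·V²/2g = 6.061 m
Total H_L = 9.395 + 6.061 = 15.46 m

H_L ≈ 15.5 m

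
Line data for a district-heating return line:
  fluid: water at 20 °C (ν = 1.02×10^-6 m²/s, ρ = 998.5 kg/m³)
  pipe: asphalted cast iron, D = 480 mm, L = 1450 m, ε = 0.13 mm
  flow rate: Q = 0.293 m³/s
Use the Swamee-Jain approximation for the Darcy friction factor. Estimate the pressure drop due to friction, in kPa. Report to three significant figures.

V = 4Q/(πD²) = 4·0.293/(π·0.480²) = 1.619 m/s
Re = VD/ν = 1.619·0.480/1.02×10^-6 = 7.62×10^5 → turbulent
ε/D = 0.13/480 = 2.71×10^-4
Swamee-Jain: f = 0.01571
h_f = f(L/D)V²/(2g) = 0.01571·(1450/0.480)·1.619²/(2·9.81) = 6.340 m
Δp = ρg·h_f = 998.5·9.81·6.340 = 62.10 kPa

Δp ≈ 62.1 kPa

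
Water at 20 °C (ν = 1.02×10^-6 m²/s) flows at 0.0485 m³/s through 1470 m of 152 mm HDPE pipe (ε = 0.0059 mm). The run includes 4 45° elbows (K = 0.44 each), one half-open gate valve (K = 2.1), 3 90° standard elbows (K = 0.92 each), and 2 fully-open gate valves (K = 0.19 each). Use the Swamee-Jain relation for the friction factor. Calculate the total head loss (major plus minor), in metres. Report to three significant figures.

H_L ≈ 52.4 m

V = 4Q/(πD²) = 2.673 m/s; V²/2g = 0.3641 m
Re = 3.98×10^5, ε/D = 3.88×10^-5 → f = 0.01416 (Swamee-Jain)
Major: h_f = f(L/D)·V²/2g = 0.01416·9671·0.3641 = 49.86 m
Minor: ΣK = 7.00; h_m = ΣK·V²/2g = 2.549 m
Total H_L = 49.86 + 2.549 = 52.41 m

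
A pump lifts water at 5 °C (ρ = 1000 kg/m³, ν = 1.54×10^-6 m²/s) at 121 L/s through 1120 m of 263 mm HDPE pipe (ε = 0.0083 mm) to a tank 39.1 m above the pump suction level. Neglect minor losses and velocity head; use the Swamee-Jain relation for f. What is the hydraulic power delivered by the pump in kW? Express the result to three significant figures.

P_hyd ≈ 64.5 kW

V = 4Q/(πD²) = 2.227 m/s; Re = 3.80×10^5; ε/D = 3.16×10^-5; f = 0.01417
h_f = f(L/D)V²/2g = 15.26 m
Total head H = z + h_f = 39.1 + 15.26 = 54.36 m
P_hyd = ρgQH = 1000·9.81·0.121·54.36 = 64.53 kW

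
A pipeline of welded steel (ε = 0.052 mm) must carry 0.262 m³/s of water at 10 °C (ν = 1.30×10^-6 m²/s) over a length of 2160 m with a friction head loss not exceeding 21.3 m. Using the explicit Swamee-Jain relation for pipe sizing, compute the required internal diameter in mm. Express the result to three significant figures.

Swamee-Jain (Type III): D = 0.66·[ε^1.25·(LQ²/(gh_f))^4.75 + ν·Q^9.4·(L/(gh_f))^5.2]^0.04
LQ²/(gh_f) = 0.7096; L/(gh_f) = 10.34
Term 1 = ε^1.25·(…)^4.75 = 8.66×10^-7; Term 2 = ν·Q^9.4·(…)^5.2 = 8.33×10^-7
D = 0.66·(8.66×10^-7 + 8.33×10^-7)^0.04 = 0.3879 m = 388 mm
Check: V = 2.22 m/s, Re = 6.61×10^5, f = 0.01445, h_f = 20.2 m ≈ 21.3 m ✓

D ≈ 388 mm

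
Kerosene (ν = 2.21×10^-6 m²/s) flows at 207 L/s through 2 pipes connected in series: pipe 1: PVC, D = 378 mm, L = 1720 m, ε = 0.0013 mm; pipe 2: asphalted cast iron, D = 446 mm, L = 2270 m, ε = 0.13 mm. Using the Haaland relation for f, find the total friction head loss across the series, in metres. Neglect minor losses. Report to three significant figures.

H ≈ 18.9 m

Pipe 1: V = 1.845 m/s, Re = 3.15×10^5, ε/D = 3.44×10^-6, f = 0.01424, h_1 = f(L/D)V²/2g = 11.23 m
Pipe 2: V = 1.325 m/s, Re = 2.67×10^5, ε/D = 2.91×10^-4, f = 0.01693, h_2 = f(L/D)V²/2g = 7.708 m
Series → Q common, losses add: H = Σh = 18.94 m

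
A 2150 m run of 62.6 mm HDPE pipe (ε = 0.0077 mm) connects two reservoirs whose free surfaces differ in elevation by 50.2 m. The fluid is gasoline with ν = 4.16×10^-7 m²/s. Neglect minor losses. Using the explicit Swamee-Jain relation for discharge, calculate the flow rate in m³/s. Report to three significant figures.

Q ≈ 0.00404 m³/s

Swamee-Jain (Type II): Q = -0.965·√(gD⁵h_f/L)·ln[ε/(3.7D) + √(3.17ν²L/(gD³h_f))]
√(gD⁵h_f/L) = √(9.81·0.0626⁵·50.2/2150) = 4.692×10^-4
ε/(3.7D) = 3.32×10^-5; √(3.17ν²L/(gD³h_f)) = 9.88×10^-5
Q = -0.965·4.692×10^-4·ln(1.321×10^-4) = 0.004045 m³/s
Check: V = 1.31 m/s, Re = 1.98×10^5, f = 0.01660, h_f = 50.2 m ≈ 50.2 m ✓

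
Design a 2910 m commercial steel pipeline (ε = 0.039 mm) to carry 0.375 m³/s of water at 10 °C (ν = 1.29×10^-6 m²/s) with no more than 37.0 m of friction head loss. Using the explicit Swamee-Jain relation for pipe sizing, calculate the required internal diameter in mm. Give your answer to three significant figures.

D ≈ 419 mm

Swamee-Jain (Type III): D = 0.66·[ε^1.25·(LQ²/(gh_f))^4.75 + ν·Q^9.4·(L/(gh_f))^5.2]^0.04
LQ²/(gh_f) = 1.127; L/(gh_f) = 8.017
Term 1 = ε^1.25·(…)^4.75 = 5.45×10^-6; Term 2 = ν·Q^9.4·(…)^5.2 = 6.42×10^-6
D = 0.66·(5.45×10^-6 + 6.42×10^-6)^0.04 = 0.4193 m = 419 mm
Check: V = 2.72 m/s, Re = 8.83×10^5, f = 0.01355, h_f = 35.4 m ≈ 37.0 m ✓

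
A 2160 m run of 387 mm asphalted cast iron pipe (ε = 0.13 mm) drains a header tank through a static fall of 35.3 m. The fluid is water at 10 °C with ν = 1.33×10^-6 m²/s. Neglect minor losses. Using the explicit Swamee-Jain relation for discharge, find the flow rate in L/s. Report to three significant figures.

Q ≈ 326 L/s

Swamee-Jain (Type II): Q = -0.965·√(gD⁵h_f/L)·ln[ε/(3.7D) + √(3.17ν²L/(gD³h_f))]
√(gD⁵h_f/L) = √(9.81·0.387⁵·35.3/2160) = 0.03731
ε/(3.7D) = 9.08×10^-5; √(3.17ν²L/(gD³h_f)) = 2.46×10^-5
Q = -0.965·0.03731·ln(1.154×10^-4) = 0.3264 m³/s
Check: V = 2.78 m/s, Re = 8.07×10^5, f = 0.01622, h_f = 35.5 m ≈ 35.3 m ✓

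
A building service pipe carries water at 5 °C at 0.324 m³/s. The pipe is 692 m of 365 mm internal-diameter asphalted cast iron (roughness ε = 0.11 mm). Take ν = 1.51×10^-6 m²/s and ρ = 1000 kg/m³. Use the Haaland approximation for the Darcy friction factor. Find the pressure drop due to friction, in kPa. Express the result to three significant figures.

Δp ≈ 144 kPa

V = 4Q/(πD²) = 4·0.324/(π·0.365²) = 3.096 m/s
Re = VD/ν = 3.096·0.365/1.51×10^-6 = 7.48×10^5 → turbulent
ε/D = 0.11/365 = 3.01×10^-4
Haaland: f = 0.01581
h_f = f(L/D)V²/(2g) = 0.01581·(692/0.365)·3.096²/(2·9.81) = 14.65 m
Δp = ρg·h_f = 1000·9.81·14.65 = 143.7 kPa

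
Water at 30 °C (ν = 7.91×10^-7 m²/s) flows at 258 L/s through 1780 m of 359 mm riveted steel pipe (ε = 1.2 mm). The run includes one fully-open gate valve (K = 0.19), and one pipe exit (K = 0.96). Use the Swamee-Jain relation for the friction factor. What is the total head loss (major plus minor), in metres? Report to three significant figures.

H_L ≈ 45.0 m

V = 4Q/(πD²) = 2.549 m/s; V²/2g = 0.3311 m
Re = 1.16×10^6, ε/D = 0.00334 → f = 0.02715 (Swamee-Jain)
Major: h_f = f(L/D)·V²/2g = 0.02715·4958·0.3311 = 44.57 m
Minor: ΣK = 1.15; h_m = ΣK·V²/2g = 0.3808 m
Total H_L = 44.57 + 0.3808 = 44.95 m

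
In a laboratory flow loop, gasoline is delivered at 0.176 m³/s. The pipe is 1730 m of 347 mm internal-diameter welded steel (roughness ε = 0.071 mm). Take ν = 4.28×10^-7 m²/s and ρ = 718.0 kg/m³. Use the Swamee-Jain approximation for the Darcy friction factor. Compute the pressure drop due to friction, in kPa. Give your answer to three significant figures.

Δp ≈ 90.1 kPa

V = 4Q/(πD²) = 4·0.176/(π·0.347²) = 1.861 m/s
Re = VD/ν = 1.861·0.347/4.28×10^-7 = 1.51×10^6 → turbulent
ε/D = 0.071/347 = 2.05×10^-4
Swamee-Jain: f = 0.01453
h_f = f(L/D)V²/(2g) = 0.01453·(1730/0.347)·1.861²/(2·9.81) = 12.79 m
Δp = ρg·h_f = 718.0·9.81·12.79 = 90.06 kPa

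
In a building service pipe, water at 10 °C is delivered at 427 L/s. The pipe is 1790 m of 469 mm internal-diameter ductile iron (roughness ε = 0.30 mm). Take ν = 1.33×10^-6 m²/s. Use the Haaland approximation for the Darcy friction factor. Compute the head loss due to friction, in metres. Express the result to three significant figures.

h_f ≈ 21.5 m

V = 4Q/(πD²) = 4·0.427/(π·0.469²) = 2.472 m/s
Re = VD/ν = 2.472·0.469/1.33×10^-6 = 8.72×10^5 → turbulent
ε/D = 0.30/469 = 6.40×10^-4
Haaland: f = 0.01812
h_f = f(L/D)V²/(2g) = 0.01812·(1790/0.469)·2.472²/(2·9.81) = 21.53 m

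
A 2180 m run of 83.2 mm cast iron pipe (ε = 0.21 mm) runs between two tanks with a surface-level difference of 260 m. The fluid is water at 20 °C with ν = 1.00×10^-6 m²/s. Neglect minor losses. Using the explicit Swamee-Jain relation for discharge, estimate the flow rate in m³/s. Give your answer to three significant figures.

Q ≈ 0.0150 m³/s

Swamee-Jain (Type II): Q = -0.965·√(gD⁵h_f/L)·ln[ε/(3.7D) + √(3.17ν²L/(gD³h_f))]
√(gD⁵h_f/L) = √(9.81·0.0832⁵·260/2180) = 0.002160
ε/(3.7D) = 6.82×10^-4; √(3.17ν²L/(gD³h_f)) = 6.86×10^-5
Q = -0.965·0.002160·ln(7.508×10^-4) = 0.01499 m³/s
Check: V = 2.76 m/s, Re = 2.29×10^5, f = 0.02577, h_f = 262 m ≈ 260 m ✓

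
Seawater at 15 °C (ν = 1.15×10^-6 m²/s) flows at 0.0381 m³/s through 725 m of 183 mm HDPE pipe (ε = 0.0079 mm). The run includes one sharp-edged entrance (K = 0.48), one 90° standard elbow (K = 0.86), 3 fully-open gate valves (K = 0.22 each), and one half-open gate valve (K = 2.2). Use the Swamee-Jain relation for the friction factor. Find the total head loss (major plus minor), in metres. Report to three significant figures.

V = 4Q/(πD²) = 1.449 m/s; V²/2g = 0.1069 m
Re = 2.31×10^5, ε/D = 4.32×10^-5 → f = 0.01553 (Swamee-Jain)
Major: h_f = f(L/D)·V²/2g = 0.01553·3962·0.1069 = 6.581 m
Minor: ΣK = 4.20; h_m = ΣK·V²/2g = 0.4492 m
Total H_L = 6.581 + 0.4492 = 7.030 m

H_L ≈ 7.03 m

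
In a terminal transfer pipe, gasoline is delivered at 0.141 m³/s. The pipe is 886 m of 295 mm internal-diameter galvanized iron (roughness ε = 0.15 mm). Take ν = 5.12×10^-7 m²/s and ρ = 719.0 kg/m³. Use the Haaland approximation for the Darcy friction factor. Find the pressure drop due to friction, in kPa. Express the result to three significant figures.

Δp ≈ 78.9 kPa

V = 4Q/(πD²) = 4·0.141/(π·0.295²) = 2.063 m/s
Re = VD/ν = 2.063·0.295/5.12×10^-7 = 1.19×10^6 → turbulent
ε/D = 0.15/295 = 5.08×10^-4
Haaland: f = 0.01716
h_f = f(L/D)V²/(2g) = 0.01716·(886/0.295)·2.063²/(2·9.81) = 11.18 m
Δp = ρg·h_f = 719.0·9.81·11.18 = 78.87 kPa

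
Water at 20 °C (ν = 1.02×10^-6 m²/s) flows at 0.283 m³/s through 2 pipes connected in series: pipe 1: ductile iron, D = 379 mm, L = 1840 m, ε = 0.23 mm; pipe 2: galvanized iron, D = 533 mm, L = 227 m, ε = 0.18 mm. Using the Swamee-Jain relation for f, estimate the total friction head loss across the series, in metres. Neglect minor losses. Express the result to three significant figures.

H ≈ 28.6 m

Pipe 1: V = 2.509 m/s, Re = 9.32×10^5, ε/D = 6.07×10^-4, f = 0.01802, h_1 = f(L/D)V²/2g = 28.05 m
Pipe 2: V = 1.268 m/s, Re = 6.63×10^5, ε/D = 3.38×10^-4, f = 0.01639, h_2 = f(L/D)V²/2g = 0.5724 m
Series → Q common, losses add: H = Σh = 28.63 m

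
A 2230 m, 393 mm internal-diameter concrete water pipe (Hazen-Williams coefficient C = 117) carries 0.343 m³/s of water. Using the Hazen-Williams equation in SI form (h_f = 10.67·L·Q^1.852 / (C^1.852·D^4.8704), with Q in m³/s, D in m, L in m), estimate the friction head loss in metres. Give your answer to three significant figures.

h_f ≈ 45.8 m

h_f = 10.67·2230·0.343^1.852 / (117^1.852·0.393^4.8704) = 45.82 m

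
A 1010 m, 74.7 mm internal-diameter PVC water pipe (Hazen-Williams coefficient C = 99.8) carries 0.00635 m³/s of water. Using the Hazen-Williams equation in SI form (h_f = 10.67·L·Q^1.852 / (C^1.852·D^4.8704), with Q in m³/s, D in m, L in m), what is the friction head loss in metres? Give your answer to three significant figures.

h_f ≈ 56.0 m

h_f = 10.67·1010·0.00635^1.852 / (99.8^1.852·0.0747^4.8704) = 56.00 m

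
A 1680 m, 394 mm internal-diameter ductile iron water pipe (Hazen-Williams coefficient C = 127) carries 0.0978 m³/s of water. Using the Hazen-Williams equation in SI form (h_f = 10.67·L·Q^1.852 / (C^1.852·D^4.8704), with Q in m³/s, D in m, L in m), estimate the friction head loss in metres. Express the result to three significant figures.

h_f = 10.67·1680·0.0978^1.852 / (127^1.852·0.394^4.8704) = 2.867 m

h_f ≈ 2.87 m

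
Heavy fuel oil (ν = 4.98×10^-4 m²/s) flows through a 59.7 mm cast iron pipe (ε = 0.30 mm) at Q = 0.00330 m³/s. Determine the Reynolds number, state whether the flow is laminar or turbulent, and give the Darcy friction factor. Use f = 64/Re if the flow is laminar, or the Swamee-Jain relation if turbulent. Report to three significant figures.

V = 4Q/(πD²) = 1.179 m/s
Re = VD/ν = 1.179·0.0597/4.98×10^-4 = 141
Re < 2300 → laminar → f = 64/Re = 0.4529

Re ≈ 141; laminar; f = 64/Re ≈ 0.453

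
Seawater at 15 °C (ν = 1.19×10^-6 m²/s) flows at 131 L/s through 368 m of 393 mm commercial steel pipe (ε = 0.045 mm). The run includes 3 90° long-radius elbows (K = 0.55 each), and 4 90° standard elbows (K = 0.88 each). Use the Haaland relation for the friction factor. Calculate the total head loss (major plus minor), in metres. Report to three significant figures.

H_L ≈ 1.14 m

V = 4Q/(πD²) = 1.080 m/s; V²/2g = 0.05944 m
Re = 3.57×10^5, ε/D = 1.15×10^-4 → f = 0.01501 (Haaland)
Major: h_f = f(L/D)·V²/2g = 0.01501·936.4·0.05944 = 0.8356 m
Minor: ΣK = 5.17; h_m = ΣK·V²/2g = 0.3073 m
Total H_L = 0.8356 + 0.3073 = 1.143 m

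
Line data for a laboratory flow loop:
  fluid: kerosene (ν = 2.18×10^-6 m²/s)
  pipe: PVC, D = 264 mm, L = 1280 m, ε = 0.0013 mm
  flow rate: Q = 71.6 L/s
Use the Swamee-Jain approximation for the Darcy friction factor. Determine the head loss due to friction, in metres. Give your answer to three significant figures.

V = 4Q/(πD²) = 4·0.0716/(π·0.264²) = 1.308 m/s
Re = VD/ν = 1.308·0.264/2.18×10^-6 = 1.58×10^5 → turbulent
ε/D = 0.0013/264 = 4.92×10^-6
Swamee-Jain: f = 0.01630
h_f = f(L/D)V²/(2g) = 0.01630·(1280/0.264)·1.308²/(2·9.81) = 6.892 m

h_f ≈ 6.89 m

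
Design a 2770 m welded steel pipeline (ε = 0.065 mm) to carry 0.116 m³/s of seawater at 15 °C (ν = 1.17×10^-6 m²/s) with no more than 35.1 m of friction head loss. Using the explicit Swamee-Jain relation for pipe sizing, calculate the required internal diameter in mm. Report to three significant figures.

D ≈ 272 mm

Swamee-Jain (Type III): D = 0.66·[ε^1.25·(LQ²/(gh_f))^4.75 + ν·Q^9.4·(L/(gh_f))^5.2]^0.04
LQ²/(gh_f) = 0.1082; L/(gh_f) = 8.045
Term 1 = ε^1.25·(…)^4.75 = 1.51×10^-10; Term 2 = ν·Q^9.4·(…)^5.2 = 9.61×10^-11
D = 0.66·(1.51×10^-10 + 9.61×10^-11)^0.04 = 0.2724 m = 272 mm
Check: V = 1.99 m/s, Re = 4.63×10^5, f = 0.01596, h_f = 32.7 m ≈ 35.1 m ✓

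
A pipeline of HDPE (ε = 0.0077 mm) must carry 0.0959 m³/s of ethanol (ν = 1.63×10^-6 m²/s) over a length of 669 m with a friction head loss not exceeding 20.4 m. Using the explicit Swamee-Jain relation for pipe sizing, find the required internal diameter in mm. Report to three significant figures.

Swamee-Jain (Type III): D = 0.66·[ε^1.25·(LQ²/(gh_f))^4.75 + ν·Q^9.4·(L/(gh_f))^5.2]^0.04
LQ²/(gh_f) = 0.03074; L/(gh_f) = 3.343
Term 1 = ε^1.25·(…)^4.75 = 2.66×10^-14; Term 2 = ν·Q^9.4·(…)^5.2 = 2.33×10^-13
D = 0.66·(2.66×10^-14 + 2.33×10^-13)^0.04 = 0.2071 m = 207 mm
Check: V = 2.85 m/s, Re = 3.62×10^5, f = 0.01435, h_f = 19.2 m ≈ 20.4 m ✓

D ≈ 207 mm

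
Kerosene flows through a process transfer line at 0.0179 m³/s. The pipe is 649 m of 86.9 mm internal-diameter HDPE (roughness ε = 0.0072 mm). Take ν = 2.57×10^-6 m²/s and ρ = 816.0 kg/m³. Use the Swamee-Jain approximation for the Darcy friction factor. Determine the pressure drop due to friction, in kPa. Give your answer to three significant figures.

V = 4Q/(πD²) = 4·0.0179/(π·0.0869²) = 3.018 m/s
Re = VD/ν = 3.018·0.0869/2.57×10^-6 = 1.02×10^5 → turbulent
ε/D = 0.0072/86.9 = 8.29×10^-5
Swamee-Jain: f = 0.01829
h_f = f(L/D)V²/(2g) = 0.01829·(649/0.0869)·3.018²/(2·9.81) = 63.40 m
Δp = ρg·h_f = 816.0·9.81·63.40 = 507.5 kPa

Δp ≈ 507 kPa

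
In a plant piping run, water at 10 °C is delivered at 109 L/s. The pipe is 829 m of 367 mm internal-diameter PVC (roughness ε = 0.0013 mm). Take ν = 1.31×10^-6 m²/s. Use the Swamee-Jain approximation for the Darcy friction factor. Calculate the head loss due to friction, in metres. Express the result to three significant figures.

V = 4Q/(πD²) = 4·0.109/(π·0.367²) = 1.030 m/s
Re = VD/ν = 1.030·0.367/1.31×10^-6 = 2.89×10^5 → turbulent
ε/D = 0.0013/367 = 3.54×10^-6
Swamee-Jain: f = 0.01452
h_f = f(L/D)V²/(2g) = 0.01452·(829/0.367)·1.030²/(2·9.81) = 1.775 m

h_f ≈ 1.77 m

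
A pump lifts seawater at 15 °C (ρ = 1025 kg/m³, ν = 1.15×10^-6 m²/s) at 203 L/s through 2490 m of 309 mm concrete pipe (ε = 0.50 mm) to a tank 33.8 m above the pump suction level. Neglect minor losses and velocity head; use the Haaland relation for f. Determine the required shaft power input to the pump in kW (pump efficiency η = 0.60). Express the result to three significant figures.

P_shaft ≈ 345 kW

V = 4Q/(πD²) = 2.707 m/s; Re = 7.27×10^5; ε/D = 0.00162; f = 0.02246
h_f = f(L/D)V²/2g = 67.59 m
Total head H = z + h_f = 33.8 + 67.59 = 101.4 m
P_hyd = ρgQH = 1025·9.81·0.203·101.4 = 207.0 kW
P_shaft = P_hyd/η = 207.0/0.60 = 344.9 kW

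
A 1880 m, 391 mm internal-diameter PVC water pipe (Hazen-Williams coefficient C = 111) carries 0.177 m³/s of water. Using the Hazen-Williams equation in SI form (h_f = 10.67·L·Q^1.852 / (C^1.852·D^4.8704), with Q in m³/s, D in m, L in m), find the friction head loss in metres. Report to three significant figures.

h_f = 10.67·1880·0.177^1.852 / (111^1.852·0.391^4.8704) = 12.82 m

h_f ≈ 12.8 m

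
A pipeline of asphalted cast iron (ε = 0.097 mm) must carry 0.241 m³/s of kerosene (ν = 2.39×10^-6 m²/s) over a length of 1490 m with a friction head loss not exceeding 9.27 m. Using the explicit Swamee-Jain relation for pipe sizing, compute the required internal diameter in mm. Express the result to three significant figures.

D ≈ 424 mm

Swamee-Jain (Type III): D = 0.66·[ε^1.25·(LQ²/(gh_f))^4.75 + ν·Q^9.4·(L/(gh_f))^5.2]^0.04
LQ²/(gh_f) = 0.9516; L/(gh_f) = 16.38
Term 1 = ε^1.25·(…)^4.75 = 7.61×10^-6; Term 2 = ν·Q^9.4·(…)^5.2 = 7.66×10^-6
D = 0.66·(7.61×10^-6 + 7.66×10^-6)^0.04 = 0.4235 m = 424 mm
Check: V = 1.71 m/s, Re = 3.03×10^5, f = 0.01652, h_f = 8.67 m ≈ 9.27 m ✓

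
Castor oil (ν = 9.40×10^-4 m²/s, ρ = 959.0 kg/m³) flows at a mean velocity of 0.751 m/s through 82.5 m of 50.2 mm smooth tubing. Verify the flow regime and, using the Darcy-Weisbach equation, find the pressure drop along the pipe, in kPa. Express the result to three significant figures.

Δp ≈ 709 kPa

Re = VD/ν = 0.751·0.05020/9.40×10^-4 = 40.1 → laminar (Re < 2300)
f = 64/Re = 1.596
h_f = f(L/D)V²/(2g) = 1.596·(82.5/0.05020)·0.751²/(2·9.81) = 75.39 m
Δp = ρg·h_f = 959.0·9.81·75.39 = 709.2 kPa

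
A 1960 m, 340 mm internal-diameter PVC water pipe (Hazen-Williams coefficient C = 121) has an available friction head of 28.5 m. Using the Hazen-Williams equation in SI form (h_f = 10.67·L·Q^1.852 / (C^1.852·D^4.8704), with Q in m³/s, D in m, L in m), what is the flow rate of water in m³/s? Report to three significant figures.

Rearranging: Q = [h_f·C^1.852·D^4.8704 / (10.67·L)]^(1/1.852)
Q = [28.5·121^1.852·0.340^4.8704 / (10.67·1960)]^0.540 = 0.2011 m³/s

Q ≈ 0.201 m³/s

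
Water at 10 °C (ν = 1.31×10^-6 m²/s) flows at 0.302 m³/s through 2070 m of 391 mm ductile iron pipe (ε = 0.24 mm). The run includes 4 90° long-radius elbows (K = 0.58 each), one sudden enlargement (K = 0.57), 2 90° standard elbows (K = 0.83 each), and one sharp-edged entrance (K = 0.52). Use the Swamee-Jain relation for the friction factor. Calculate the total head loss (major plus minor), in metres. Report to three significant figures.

V = 4Q/(πD²) = 2.515 m/s; V²/2g = 0.3224 m
Re = 7.51×10^5, ε/D = 6.14×10^-4 → f = 0.01817 (Swamee-Jain)
Major: h_f = f(L/D)·V²/2g = 0.01817·5294·0.3224 = 31.02 m
Minor: ΣK = 5.07; h_m = ΣK·V²/2g = 1.635 m
Total H_L = 31.02 + 1.635 = 32.66 m

H_L ≈ 32.7 m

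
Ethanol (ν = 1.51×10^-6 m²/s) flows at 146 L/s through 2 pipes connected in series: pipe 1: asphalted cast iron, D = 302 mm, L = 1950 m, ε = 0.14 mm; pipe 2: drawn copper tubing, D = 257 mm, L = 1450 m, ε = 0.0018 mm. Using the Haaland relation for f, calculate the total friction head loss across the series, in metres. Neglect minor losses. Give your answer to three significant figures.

H ≈ 54.1 m

Pipe 1: V = 2.038 m/s, Re = 4.08×10^5, ε/D = 4.64×10^-4, f = 0.01752, h_1 = f(L/D)V²/2g = 23.96 m
Pipe 2: V = 2.814 m/s, Re = 4.79×10^5, ε/D = 7.00×10^-6, f = 0.01324, h_2 = f(L/D)V²/2g = 30.16 m
Series → Q common, losses add: H = Σh = 54.11 m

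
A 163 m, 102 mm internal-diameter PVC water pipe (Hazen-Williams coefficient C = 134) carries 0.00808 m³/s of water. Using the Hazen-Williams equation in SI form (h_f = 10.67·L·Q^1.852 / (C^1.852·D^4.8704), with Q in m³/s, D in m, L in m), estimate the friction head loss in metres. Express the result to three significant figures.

h_f = 10.67·163·0.00808^1.852 / (134^1.852·0.102^4.8704) = 1.795 m

h_f ≈ 1.79 m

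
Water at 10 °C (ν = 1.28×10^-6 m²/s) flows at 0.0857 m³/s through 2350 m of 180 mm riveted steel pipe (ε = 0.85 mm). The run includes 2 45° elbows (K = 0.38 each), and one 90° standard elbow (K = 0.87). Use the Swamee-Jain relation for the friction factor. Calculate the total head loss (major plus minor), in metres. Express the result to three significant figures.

H_L ≈ 229 m

V = 4Q/(πD²) = 3.368 m/s; V²/2g = 0.5781 m
Re = 4.74×10^5, ε/D = 0.00472 → f = 0.03016 (Swamee-Jain)
Major: h_f = f(L/D)·V²/2g = 0.03016·13056·0.5781 = 227.6 m
Minor: ΣK = 1.63; h_m = ΣK·V²/2g = 0.9423 m
Total H_L = 227.6 + 0.9423 = 228.6 m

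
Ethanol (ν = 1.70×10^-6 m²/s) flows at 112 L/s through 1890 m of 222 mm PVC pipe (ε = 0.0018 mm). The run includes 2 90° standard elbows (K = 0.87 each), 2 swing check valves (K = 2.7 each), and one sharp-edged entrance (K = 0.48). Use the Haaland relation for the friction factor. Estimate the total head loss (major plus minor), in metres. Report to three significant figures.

V = 4Q/(πD²) = 2.893 m/s; V²/2g = 0.4267 m
Re = 3.78×10^5, ε/D = 8.11×10^-6 → f = 0.01382 (Haaland)
Major: h_f = f(L/D)·V²/2g = 0.01382·8514·0.4267 = 50.20 m
Minor: ΣK = 7.62; h_m = ΣK·V²/2g = 3.252 m
Total H_L = 50.20 + 3.252 = 53.45 m

H_L ≈ 53.4 m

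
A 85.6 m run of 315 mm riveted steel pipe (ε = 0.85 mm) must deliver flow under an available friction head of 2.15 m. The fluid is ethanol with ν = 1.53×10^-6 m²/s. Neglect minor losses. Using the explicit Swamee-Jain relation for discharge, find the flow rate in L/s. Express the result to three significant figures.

Swamee-Jain (Type II): Q = -0.965·√(gD⁵h_f/L)·ln[ε/(3.7D) + √(3.17ν²L/(gD³h_f))]
√(gD⁵h_f/L) = √(9.81·0.315⁵·2.15/85.6) = 0.02764
ε/(3.7D) = 7.29×10^-4; √(3.17ν²L/(gD³h_f)) = 3.10×10^-5
Q = -0.965·0.02764·ln(7.603×10^-4) = 0.1916 m³/s
Check: V = 2.46 m/s, Re = 5.06×10^5, f = 0.02580, h_f = 2.16 m ≈ 2.15 m ✓

Q ≈ 192 L/s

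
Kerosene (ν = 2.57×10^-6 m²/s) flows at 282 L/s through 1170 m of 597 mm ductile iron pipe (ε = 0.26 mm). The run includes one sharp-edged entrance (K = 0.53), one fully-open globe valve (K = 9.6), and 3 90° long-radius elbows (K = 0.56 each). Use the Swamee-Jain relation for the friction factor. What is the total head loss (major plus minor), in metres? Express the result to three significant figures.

V = 4Q/(πD²) = 1.007 m/s; V²/2g = 0.05173 m
Re = 2.34×10^5, ε/D = 4.36×10^-4 → f = 0.01832 (Swamee-Jain)
Major: h_f = f(L/D)·V²/2g = 0.01832·1960·0.05173 = 1.857 m
Minor: ΣK = 11.8; h_m = ΣK·V²/2g = 0.6109 m
Total H_L = 1.857 + 0.6109 = 2.468 m

H_L ≈ 2.47 m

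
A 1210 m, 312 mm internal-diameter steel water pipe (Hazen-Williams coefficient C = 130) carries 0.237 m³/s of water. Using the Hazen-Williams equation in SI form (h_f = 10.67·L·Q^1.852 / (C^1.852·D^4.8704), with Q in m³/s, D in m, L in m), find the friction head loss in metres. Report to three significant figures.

h_f = 10.67·1210·0.237^1.852 / (130^1.852·0.312^4.8704) = 31.74 m

h_f ≈ 31.7 m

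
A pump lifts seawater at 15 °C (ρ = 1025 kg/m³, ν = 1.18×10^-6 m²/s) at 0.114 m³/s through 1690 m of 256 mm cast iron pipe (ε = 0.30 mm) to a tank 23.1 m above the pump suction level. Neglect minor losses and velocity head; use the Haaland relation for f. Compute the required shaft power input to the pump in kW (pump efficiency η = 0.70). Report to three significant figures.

P_shaft ≈ 94.4 kW

V = 4Q/(πD²) = 2.215 m/s; Re = 4.80×10^5; ε/D = 0.00117; f = 0.02094
h_f = f(L/D)V²/2g = 34.57 m
Total head H = z + h_f = 23.1 + 34.57 = 57.67 m
P_hyd = ρgQH = 1025·9.81·0.114·57.67 = 66.10 kW
P_shaft = P_hyd/η = 66.10/0.70 = 94.43 kW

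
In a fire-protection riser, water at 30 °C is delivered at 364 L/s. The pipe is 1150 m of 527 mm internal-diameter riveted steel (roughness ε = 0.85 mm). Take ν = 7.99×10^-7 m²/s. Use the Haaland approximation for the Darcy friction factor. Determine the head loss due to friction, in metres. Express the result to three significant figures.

h_f ≈ 6.92 m

V = 4Q/(πD²) = 4·0.364/(π·0.527²) = 1.669 m/s
Re = VD/ν = 1.669·0.527/7.99×10^-7 = 1.10×10^6 → turbulent
ε/D = 0.85/527 = 0.00161
Haaland: f = 0.02235
h_f = f(L/D)V²/(2g) = 0.02235·(1150/0.527)·1.669²/(2·9.81) = 6.923 m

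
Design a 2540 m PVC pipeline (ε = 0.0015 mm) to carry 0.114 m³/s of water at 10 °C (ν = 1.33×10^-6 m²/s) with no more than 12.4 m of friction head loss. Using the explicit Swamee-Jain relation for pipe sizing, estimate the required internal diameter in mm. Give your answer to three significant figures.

D ≈ 320 mm

Swamee-Jain (Type III): D = 0.66·[ε^1.25·(LQ²/(gh_f))^4.75 + ν·Q^9.4·(L/(gh_f))^5.2]^0.04
LQ²/(gh_f) = 0.2714; L/(gh_f) = 20.88
Term 1 = ε^1.25·(…)^4.75 = 1.07×10^-10; Term 2 = ν·Q^9.4·(…)^5.2 = 1.32×10^-8
D = 0.66·(1.07×10^-10 + 1.32×10^-8)^0.04 = 0.3196 m = 320 mm
Check: V = 1.42 m/s, Re = 3.42×10^5, f = 0.01409, h_f = 11.5 m ≈ 12.4 m ✓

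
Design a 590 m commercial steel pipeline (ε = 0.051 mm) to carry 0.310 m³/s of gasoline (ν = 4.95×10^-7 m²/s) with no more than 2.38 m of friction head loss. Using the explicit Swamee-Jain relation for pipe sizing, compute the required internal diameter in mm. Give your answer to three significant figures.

Swamee-Jain (Type III): D = 0.66·[ε^1.25·(LQ²/(gh_f))^4.75 + ν·Q^9.4·(L/(gh_f))^5.2]^0.04
LQ²/(gh_f) = 2.428; L/(gh_f) = 25.27
Term 1 = ε^1.25·(…)^4.75 = 2.92×10^-4; Term 2 = ν·Q^9.4·(…)^5.2 = 1.61×10^-4
D = 0.66·(2.92×10^-4 + 1.61×10^-4)^0.04 = 0.4850 m = 485 mm
Check: V = 1.68 m/s, Re = 1.64×10^6, f = 0.01311, h_f = 2.29 m ≈ 2.38 m ✓

D ≈ 485 mm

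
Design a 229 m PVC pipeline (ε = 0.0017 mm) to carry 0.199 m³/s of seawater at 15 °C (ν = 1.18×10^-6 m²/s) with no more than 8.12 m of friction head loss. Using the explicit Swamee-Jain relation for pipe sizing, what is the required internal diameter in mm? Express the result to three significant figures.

D ≈ 260 mm

Swamee-Jain (Type III): D = 0.66·[ε^1.25·(LQ²/(gh_f))^4.75 + ν·Q^9.4·(L/(gh_f))^5.2]^0.04
LQ²/(gh_f) = 0.1138; L/(gh_f) = 2.875
Term 1 = ε^1.25·(…)^4.75 = 2.02×10^-12; Term 2 = ν·Q^9.4·(…)^5.2 = 7.34×10^-11
D = 0.66·(2.02×10^-12 + 7.34×10^-11)^0.04 = 0.2598 m = 260 mm
Check: V = 3.75 m/s, Re = 8.26×10^5, f = 0.01213, h_f = 7.68 m ≈ 8.12 m ✓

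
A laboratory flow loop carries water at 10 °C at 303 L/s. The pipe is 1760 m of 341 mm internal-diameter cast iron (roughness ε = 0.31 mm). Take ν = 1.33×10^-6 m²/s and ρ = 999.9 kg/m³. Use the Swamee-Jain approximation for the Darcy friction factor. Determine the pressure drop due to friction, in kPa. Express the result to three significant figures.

Δp ≈ 559 kPa

V = 4Q/(πD²) = 4·0.303/(π·0.341²) = 3.318 m/s
Re = VD/ν = 3.318·0.341/1.33×10^-6 = 8.51×10^5 → turbulent
ε/D = 0.31/341 = 9.09×10^-4
Swamee-Jain: f = 0.01967
h_f = f(L/D)V²/(2g) = 0.01967·(1760/0.341)·3.318²/(2·9.81) = 56.95 m
Δp = ρg·h_f = 999.9·9.81·56.95 = 558.7 kPa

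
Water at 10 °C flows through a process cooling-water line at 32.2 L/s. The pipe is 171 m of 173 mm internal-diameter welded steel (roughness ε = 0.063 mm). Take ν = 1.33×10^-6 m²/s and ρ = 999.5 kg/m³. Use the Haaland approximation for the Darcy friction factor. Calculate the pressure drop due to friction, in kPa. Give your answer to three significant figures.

Δp ≈ 16.8 kPa

V = 4Q/(πD²) = 4·0.0322/(π·0.173²) = 1.370 m/s
Re = VD/ν = 1.370·0.173/1.33×10^-6 = 1.78×10^5 → turbulent
ε/D = 0.063/173 = 3.64×10^-4
Haaland: f = 0.01811
h_f = f(L/D)V²/(2g) = 0.01811·(171/0.173)·1.370²/(2·9.81) = 1.712 m
Δp = ρg·h_f = 999.5·9.81·1.712 = 16.79 kPa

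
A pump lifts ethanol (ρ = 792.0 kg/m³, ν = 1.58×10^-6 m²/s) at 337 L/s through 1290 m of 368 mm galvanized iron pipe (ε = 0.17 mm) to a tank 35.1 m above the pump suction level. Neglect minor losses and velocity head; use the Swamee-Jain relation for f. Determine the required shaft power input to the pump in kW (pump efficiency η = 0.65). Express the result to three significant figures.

P_shaft ≈ 266 kW

V = 4Q/(πD²) = 3.168 m/s; Re = 7.38×10^5; ε/D = 4.62×10^-4; f = 0.01722
h_f = f(L/D)V²/2g = 30.89 m
Total head H = z + h_f = 35.1 + 30.89 = 65.99 m
P_hyd = ρgQH = 792.0·9.81·0.337·65.99 = 172.8 kW
P_shaft = P_hyd/η = 172.8/0.65 = 265.8 kW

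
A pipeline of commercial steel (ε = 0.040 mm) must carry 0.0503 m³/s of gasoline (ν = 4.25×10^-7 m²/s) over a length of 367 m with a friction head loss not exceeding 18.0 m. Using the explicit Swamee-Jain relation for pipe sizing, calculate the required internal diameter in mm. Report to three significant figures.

Swamee-Jain (Type III): D = 0.66·[ε^1.25·(LQ²/(gh_f))^4.75 + ν·Q^9.4·(L/(gh_f))^5.2]^0.04
LQ²/(gh_f) = 0.005258; L/(gh_f) = 2.078
Term 1 = ε^1.25·(…)^4.75 = 4.75×10^-17; Term 2 = ν·Q^9.4·(…)^5.2 = 1.19×10^-17
D = 0.66·(4.75×10^-17 + 1.19×10^-17)^0.04 = 0.1481 m = 148 mm
Check: V = 2.92 m/s, Re = 1.02×10^6, f = 0.01547, h_f = 16.7 m ≈ 18.0 m ✓

D ≈ 148 mm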